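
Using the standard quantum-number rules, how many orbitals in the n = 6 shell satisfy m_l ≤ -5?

For n = 6, l ranges over 0 … 5.
Contributions: l=5 → 1.
Total orbitals: 1.

1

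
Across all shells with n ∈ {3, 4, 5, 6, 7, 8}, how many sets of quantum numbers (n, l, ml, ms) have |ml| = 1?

For each n in the range, tally the orbitals obeying |ml| = 1:
n=3 → 4; n=4 → 6; n=5 → 8; n=6 → 10; n=7 → 12; n=8 → 14.
Orbitals: 4 + 6 + 8 + 10 + 12 + 14 = 54. Including both spin states (ms = ±1/2) gives 2 × 54 = 108 states.

108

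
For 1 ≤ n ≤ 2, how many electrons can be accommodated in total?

Total orbitals = 1² + 2² = 5. Doubling for spin gives 10 electrons.

10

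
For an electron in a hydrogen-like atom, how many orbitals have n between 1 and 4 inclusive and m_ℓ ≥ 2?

For each n in the range, tally the orbitals obeying m_ℓ ≥ 2:
n=3 → 1; n=4 → 3.
Total orbitals: 1 + 3 = 4.

4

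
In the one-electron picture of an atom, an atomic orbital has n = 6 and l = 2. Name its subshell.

6d

l = 2 corresponds to the letter 'd', so the subshell is 6d.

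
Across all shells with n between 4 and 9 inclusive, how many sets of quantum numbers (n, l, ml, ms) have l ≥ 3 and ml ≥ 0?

238

Per-shell orbital counts meeting the constraint:
n=4 → 4; n=5 → 9; n=6 → 15; n=7 → 22; n=8 → 30; n=9 → 39.
Orbitals: 4 + 9 + 15 + 22 + 30 + 39 = 119. Including both spin states (ms = ±1/2) gives 2 × 119 = 238 states.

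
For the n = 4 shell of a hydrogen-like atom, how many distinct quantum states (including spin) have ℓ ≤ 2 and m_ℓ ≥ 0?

12

Go through ℓ = 0, …, 3 (the values permitted for n = 4).
The (ℓ, m_ℓ) pairs meeting ℓ ≤ 2 and m_ℓ ≥ 0 give: ℓ=0 → 1; ℓ=1 → 2; ℓ=2 → 3.
Orbitals: 1 + 2 + 3 = 6. Each orbital carries two spin states, so 6 × 2 = 12 states.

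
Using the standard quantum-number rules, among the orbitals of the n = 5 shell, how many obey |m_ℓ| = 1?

8

For n = 5, ℓ ranges over 0 … 4.
Orbitals with |m_ℓ| = 1, by ℓ: ℓ=1 → 2; ℓ=2 → 2; ℓ=3 → 2; ℓ=4 → 2.
Total orbitals: 2 + 2 + 2 + 2 = 8.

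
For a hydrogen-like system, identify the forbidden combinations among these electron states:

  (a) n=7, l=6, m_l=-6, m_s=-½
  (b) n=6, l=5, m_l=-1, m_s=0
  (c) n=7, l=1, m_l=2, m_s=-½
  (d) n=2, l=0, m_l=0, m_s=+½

(b) has m_s = 0, but an electron's spin must be ±1/2.
(c) has |m_l| = 2 > l = 1, violating −l ≤ m_l ≤ l.
The remaining sets (a), (d) satisfy all four rules.

(b) and (c)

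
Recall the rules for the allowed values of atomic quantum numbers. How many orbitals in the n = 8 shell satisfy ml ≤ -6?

3

For n = 8, l ranges over 0 … 7.
Orbitals with ml ≤ -6, by l: l=6 → 1; l=7 → 2.
Total orbitals: 1 + 2 = 3.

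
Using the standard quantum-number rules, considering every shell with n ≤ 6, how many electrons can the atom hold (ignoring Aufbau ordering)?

182

Total orbitals = 1² + 2² + 3² + 4² + 5² + 6² = 91. Doubling for spin gives 182 electrons.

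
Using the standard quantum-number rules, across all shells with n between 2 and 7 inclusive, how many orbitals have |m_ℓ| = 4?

12

Go shell by shell, enumerating (ℓ, m_ℓ) with |m_ℓ| = 4:
n=5 → 2; n=6 → 4; n=7 → 6.
Total orbitals: 2 + 4 + 6 = 12.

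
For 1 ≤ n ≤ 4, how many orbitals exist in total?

Total orbitals = 1² + 2² + 3² + 4² = 30.

30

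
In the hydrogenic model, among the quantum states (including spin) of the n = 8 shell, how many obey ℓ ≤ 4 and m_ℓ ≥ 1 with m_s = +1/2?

10

Per ℓ-value: ℓ=1 → 1; ℓ=2 → 2; ℓ=3 → 3; ℓ=4 → 4.
Orbitals: 1 + 2 + 3 + 4 = 10. With m_s fixed to a single value there is one state per orbital, giving 10 states.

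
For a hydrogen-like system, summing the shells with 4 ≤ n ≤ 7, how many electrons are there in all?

Shell n has n² orbitals: 4²=16 + 5²=25 + 6²=36 + 7²=49 = 126 orbitals.
Two spin states per orbital: 2 × 126 = 252 electrons.

252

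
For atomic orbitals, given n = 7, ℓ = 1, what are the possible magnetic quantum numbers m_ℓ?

-1, 0, 1

m_ℓ takes every integer from −ℓ to +ℓ. With ℓ = 1 that gives the 3 values -1, 0, 1.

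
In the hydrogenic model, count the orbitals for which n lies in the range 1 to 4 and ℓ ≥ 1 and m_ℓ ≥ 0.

Count contributing orbitals for each principal shell:
n=2 → 2; n=3 → 5; n=4 → 9.
Total orbitals: 2 + 5 + 9 = 16.

16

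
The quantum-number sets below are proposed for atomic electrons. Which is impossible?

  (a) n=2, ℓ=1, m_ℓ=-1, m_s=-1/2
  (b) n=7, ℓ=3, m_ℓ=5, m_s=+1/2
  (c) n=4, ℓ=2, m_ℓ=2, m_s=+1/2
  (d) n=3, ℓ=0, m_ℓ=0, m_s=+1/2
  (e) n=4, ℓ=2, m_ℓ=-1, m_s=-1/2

(b) has |m_ℓ| = 5 > ℓ = 3, violating −ℓ ≤ m_ℓ ≤ ℓ.
The remaining sets (a), (c), (d), (e) satisfy all four rules.

(b)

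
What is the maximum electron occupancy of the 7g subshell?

A subshell with l = 4 has 2l+1 = 9 orbitals, each holding 2 electrons (spin ±1/2), so 9 × 2 = 18.

18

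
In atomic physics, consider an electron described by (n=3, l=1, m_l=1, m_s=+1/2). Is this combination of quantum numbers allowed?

n = 3 is a positive integer. l = 1 satisfies 0 ≤ l ≤ n−1 = 2. m_l = 1 lies in the range −l … +l (here −1 … 1). m_s = +1/2 is one of ±1/2.
All four constraints are satisfied.

Valid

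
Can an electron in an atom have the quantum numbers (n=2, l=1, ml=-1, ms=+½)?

n = 2 is a positive integer. l = 1 satisfies 0 ≤ l ≤ n−1 = 1. ml = -1 lies in the range −l … +l (here −1 … 1). ms = +1/2 is one of ±1/2.
All four constraints are satisfied.

Allowed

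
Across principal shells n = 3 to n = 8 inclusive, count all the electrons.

398

Shell n has n² orbitals: 3²=9 + 4²=16 + 5²=25 + 6²=36 + 7²=49 + 8²=64 = 199 orbitals.
Two spin states per orbital: 2 × 199 = 398 electrons.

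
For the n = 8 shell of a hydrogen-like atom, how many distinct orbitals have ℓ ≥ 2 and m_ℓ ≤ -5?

6

The n = 8 shell has ℓ = 0 through 7; check each.
Per ℓ-value: ℓ=5 → 1; ℓ=6 → 2; ℓ=7 → 3.
Total orbitals: 1 + 2 + 3 = 6.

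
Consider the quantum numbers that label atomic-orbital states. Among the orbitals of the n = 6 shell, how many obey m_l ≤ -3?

Go through l = 0, …, 5 (the values permitted for n = 6).
The (l, m_l) pairs meeting m_l ≤ -3 give: l=3 → 1; l=4 → 2; l=5 → 3.
Total orbitals: 1 + 2 + 3 = 6.

6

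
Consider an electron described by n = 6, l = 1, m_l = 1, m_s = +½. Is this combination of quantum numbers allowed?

n = 6 is a positive integer. l = 1 satisfies 0 ≤ l ≤ n−1 = 5. m_l = 1 lies in the range −l … +l (here −1 … 1). m_s = +1/2 is one of ±1/2.
All four constraints are satisfied.

Valid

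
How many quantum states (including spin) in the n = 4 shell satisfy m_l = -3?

For n = 4, l ranges over 0 … 3.
Orbitals with m_l = -3, by l: l=3 → 1.
Orbitals: 1. Each orbital carries two spin states, so 1 × 2 = 2 states.

2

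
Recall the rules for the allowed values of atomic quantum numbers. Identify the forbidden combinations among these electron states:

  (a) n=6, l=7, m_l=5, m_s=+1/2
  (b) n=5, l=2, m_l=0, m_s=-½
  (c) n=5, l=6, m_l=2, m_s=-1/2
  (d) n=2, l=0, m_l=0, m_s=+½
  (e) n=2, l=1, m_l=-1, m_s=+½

(a) has l = 7 ≥ n = 6, violating 0 ≤ l ≤ n−1.
(c) has l = 6 ≥ n = 5, violating 0 ≤ l ≤ n−1.
The remaining sets (b), (d), (e) satisfy all four rules.

(a) and (c)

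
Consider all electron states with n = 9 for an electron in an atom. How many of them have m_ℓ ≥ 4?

Go through ℓ = 0, …, 8 (the values permitted for n = 9).
The (ℓ, m_ℓ) pairs meeting m_ℓ ≥ 4 give: ℓ=4 → 1; ℓ=5 → 2; ℓ=6 → 3; ℓ=7 → 4; ℓ=8 → 5.
Orbitals: 1 + 2 + 3 + 4 + 5 = 15. Each orbital carries two spin states, so 15 × 2 = 30 states.

30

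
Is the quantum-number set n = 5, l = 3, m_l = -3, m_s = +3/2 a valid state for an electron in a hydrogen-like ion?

The spin quantum number for an electron can only be m_s = +1/2 or −1/2; m_s = +3/2 is not one of those.

No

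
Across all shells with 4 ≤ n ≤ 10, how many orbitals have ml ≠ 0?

322

Go shell by shell, enumerating (l, ml) with ml ≠ 0:
n=4 → 12; n=5 → 20; n=6 → 30; n=7 → 42; n=8 → 56; n=9 → 72; n=10 → 90.
Total orbitals: 12 + 20 + 30 + 42 + 56 + 72 + 90 = 322.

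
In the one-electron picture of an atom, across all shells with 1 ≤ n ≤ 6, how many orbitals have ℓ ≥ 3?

50

Treat each shell separately and count matching orbitals:
n=4 → 7; n=5 → 16; n=6 → 27.
Total orbitals: 7 + 16 + 27 = 50.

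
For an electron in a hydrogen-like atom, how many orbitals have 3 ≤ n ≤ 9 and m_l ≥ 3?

Go shell by shell, enumerating (l, m_l) with m_l ≥ 3:
n=4 → 1; n=5 → 3; n=6 → 6; n=7 → 10; n=8 → 15; n=9 → 21.
Total orbitals: 1 + 3 + 6 + 10 + 15 + 21 = 56.

56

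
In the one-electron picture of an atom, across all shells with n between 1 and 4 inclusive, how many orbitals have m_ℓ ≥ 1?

Count contributing orbitals for each principal shell:
n=2 → 1; n=3 → 3; n=4 → 6.
Total orbitals: 1 + 3 + 6 = 10.

10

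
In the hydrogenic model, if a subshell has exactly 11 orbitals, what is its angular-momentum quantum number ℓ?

ℓ = 5

2ℓ+1 = 11 gives ℓ = 5.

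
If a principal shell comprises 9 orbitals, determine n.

n = 3

n² = 9 ⇒ n = 3.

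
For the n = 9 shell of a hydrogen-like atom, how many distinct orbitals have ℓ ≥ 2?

77

The n = 9 shell has ℓ = 0 through 8; check each.
Contributions: ℓ=2 → 5; ℓ=3 → 7; ℓ=4 → 9; ℓ=5 → 11; ℓ=6 → 13; ℓ=7 → 15; ℓ=8 → 17.
Total orbitals: 5 + 7 + 9 + 11 + 13 + 15 + 17 = 77.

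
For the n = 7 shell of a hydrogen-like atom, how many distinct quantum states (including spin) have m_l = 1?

For n = 7, l ranges over 0 … 6.
Contributions: l=1 → 1; l=2 → 1; l=3 → 1; l=4 → 1; l=5 → 1; l=6 → 1.
Orbitals: 1 + 1 + 1 + 1 + 1 + 1 = 6. Each orbital carries two spin states, so 6 × 2 = 12 states.

12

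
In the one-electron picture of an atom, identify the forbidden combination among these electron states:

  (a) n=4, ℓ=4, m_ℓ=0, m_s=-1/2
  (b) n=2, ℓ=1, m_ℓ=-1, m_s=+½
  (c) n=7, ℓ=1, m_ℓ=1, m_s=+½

(a) has ℓ = 4 ≥ n = 4, violating 0 ≤ ℓ ≤ n−1.
The remaining sets (b), (c) satisfy all four rules.

(a)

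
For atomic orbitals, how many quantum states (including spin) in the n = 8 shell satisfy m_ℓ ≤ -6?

Go through ℓ = 0, …, 7 (the values permitted for n = 8).
Per ℓ-value: ℓ=6 → 1; ℓ=7 → 2.
Orbitals: 1 + 2 = 3. Each orbital carries two spin states, so 3 × 2 = 6 states.

6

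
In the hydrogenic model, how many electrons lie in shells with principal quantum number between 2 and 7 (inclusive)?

Shell n has n² orbitals: 2²=4 + 3²=9 + 4²=16 + 5²=25 + 6²=36 + 7²=49 = 139 orbitals.
Two spin states per orbital: 2 × 139 = 278 electrons.

278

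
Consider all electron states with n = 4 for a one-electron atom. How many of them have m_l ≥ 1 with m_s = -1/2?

6

For n = 4, l ranges over 0 … 3.
Contributions: l=1 → 1; l=2 → 2; l=3 → 3.
Orbitals: 1 + 2 + 3 = 6. With m_s fixed to a single value there is one state per orbital, giving 6 states.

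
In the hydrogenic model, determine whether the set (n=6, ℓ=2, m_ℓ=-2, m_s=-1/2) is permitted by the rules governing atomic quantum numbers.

Valid

n = 6 is a positive integer. ℓ = 2 satisfies 0 ≤ ℓ ≤ n−1 = 5. m_ℓ = -2 lies in the range −ℓ … +ℓ (here −2 … 2). m_s = -1/2 is one of ±1/2.
All four constraints are satisfied.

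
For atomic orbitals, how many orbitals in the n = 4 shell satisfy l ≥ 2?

The n = 4 shell has l = 0 through 3; check each.
The (l, m_l) pairs meeting l ≥ 2 give: l=2 → 5; l=3 → 7.
Total orbitals: 5 + 7 = 12.

12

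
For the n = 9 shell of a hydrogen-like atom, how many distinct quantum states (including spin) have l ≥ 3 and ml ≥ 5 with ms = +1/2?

10

For n = 9, l ranges over 0 … 8.
Per l-value: l=5 → 1; l=6 → 2; l=7 → 3; l=8 → 4.
Orbitals: 1 + 2 + 3 + 4 = 10. With ms fixed to a single value there is one state per orbital, giving 10 states.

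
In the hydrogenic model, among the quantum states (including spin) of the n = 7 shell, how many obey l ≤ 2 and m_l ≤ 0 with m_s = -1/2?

6

Contributions: l=0 → 1; l=1 → 2; l=2 → 3.
Orbitals: 1 + 2 + 3 = 6. With m_s fixed to a single value there is one state per orbital, giving 6 states.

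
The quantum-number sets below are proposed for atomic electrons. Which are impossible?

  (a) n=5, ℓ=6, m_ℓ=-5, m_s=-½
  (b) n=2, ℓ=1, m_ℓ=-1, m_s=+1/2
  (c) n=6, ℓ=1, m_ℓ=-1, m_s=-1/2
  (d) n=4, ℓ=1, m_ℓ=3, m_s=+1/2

(a) and (d)

(a) has ℓ = 6 ≥ n = 5, violating 0 ≤ ℓ ≤ n−1.
(d) has |m_ℓ| = 3 > ℓ = 1, violating −ℓ ≤ m_ℓ ≤ ℓ.
The remaining sets (b), (c) satisfy all four rules.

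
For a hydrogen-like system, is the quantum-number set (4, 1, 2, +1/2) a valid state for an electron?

Not allowed

The magnetic quantum number must satisfy −l ≤ ml ≤ l. With l = 1, ml can only be -1, 0, 1, so ml = 2 is forbidden.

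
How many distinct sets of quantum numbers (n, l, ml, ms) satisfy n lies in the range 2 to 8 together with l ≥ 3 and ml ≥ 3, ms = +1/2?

35

Work shell by shell — for each n, count the (l, ml) pairs that satisfy l ≥ 3 and ml ≥ 3:
n=4 → 1; n=5 → 3; n=6 → 6; n=7 → 10; n=8 → 15.
Orbitals: 1 + 3 + 6 + 10 + 15 = 35. With ms fixed to +1/2 there is one state per orbital, so 35 states.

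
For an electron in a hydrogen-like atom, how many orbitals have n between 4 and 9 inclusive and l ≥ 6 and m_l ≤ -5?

16

For each n in the range, tally the orbitals obeying l ≥ 6 and m_l ≤ -5:
n=7 → 2; n=8 → 5; n=9 → 9.
Total orbitals: 2 + 5 + 9 = 16.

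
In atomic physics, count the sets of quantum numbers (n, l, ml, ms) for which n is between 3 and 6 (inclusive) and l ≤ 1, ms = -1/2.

16

Count contributing orbitals for each principal shell:
n=3 → 4; n=4 → 4; n=5 → 4; n=6 → 4.
Orbitals: 4 + 4 + 4 + 4 = 16. With ms fixed to -1/2 there is one state per orbital, so 16 states.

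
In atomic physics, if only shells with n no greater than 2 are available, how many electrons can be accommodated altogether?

Total orbitals = 1² + 2² = 5. Doubling for spin gives 10 electrons.

10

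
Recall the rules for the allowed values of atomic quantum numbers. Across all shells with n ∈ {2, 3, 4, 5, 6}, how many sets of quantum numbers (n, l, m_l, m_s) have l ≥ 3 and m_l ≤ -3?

Go shell by shell, enumerating (l, m_l) with l ≥ 3 and m_l ≤ -3:
n=4 → 1; n=5 → 3; n=6 → 6.
Orbitals: 1 + 3 + 6 = 10. Including both spin states (m_s = ±1/2) gives 2 × 10 = 20 states.

20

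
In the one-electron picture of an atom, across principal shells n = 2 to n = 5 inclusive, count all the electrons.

108

Shell n has n² orbitals: 2²=4 + 3²=9 + 4²=16 + 5²=25 = 54 orbitals.
Two spin states per orbital: 2 × 54 = 108 electrons.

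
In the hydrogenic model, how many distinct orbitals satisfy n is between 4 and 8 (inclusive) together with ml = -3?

15

Count contributing orbitals for each principal shell:
n=4 → 1; n=5 → 2; n=6 → 3; n=7 → 4; n=8 → 5.
Total orbitals: 1 + 2 + 3 + 4 + 5 = 15.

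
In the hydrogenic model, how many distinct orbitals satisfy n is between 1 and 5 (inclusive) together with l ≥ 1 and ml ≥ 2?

Count contributing orbitals for each principal shell:
n=3 → 1; n=4 → 3; n=5 → 6.
Total orbitals: 1 + 3 + 6 = 10.

10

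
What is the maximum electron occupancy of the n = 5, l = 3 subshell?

A subshell with l = 3 has 2l+1 = 7 orbitals, each holding 2 electrons (spin ±1/2), so 7 × 2 = 14.

14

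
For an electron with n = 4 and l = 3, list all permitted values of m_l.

-3, -2, -1, 0, 1, 2, 3

m_l takes every integer from −l to +l. With l = 3 that gives the 7 values -3, -2, -1, 0, 1, 2, 3.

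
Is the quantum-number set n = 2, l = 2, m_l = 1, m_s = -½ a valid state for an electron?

The orbital quantum number must satisfy 0 ≤ l ≤ n−1. With n = 2 the allowed l values are 0, 1, so l = 2 is out of range.

No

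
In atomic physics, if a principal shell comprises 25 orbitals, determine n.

n² = 25 ⇒ n = 5.

n = 5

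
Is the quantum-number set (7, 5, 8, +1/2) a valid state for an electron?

The magnetic quantum number must satisfy −l ≤ ml ≤ l. With l = 5, ml can only be -5, -4, -3, -2, -1, 0, 1, 2, 3, 4, 5, so ml = 8 is forbidden.

No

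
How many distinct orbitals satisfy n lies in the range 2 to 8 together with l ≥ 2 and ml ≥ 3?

Go shell by shell, enumerating (l, ml) with l ≥ 2 and ml ≥ 3:
n=4 → 1; n=5 → 3; n=6 → 6; n=7 → 10; n=8 → 15.
Total orbitals: 1 + 3 + 6 + 10 + 15 = 35.

35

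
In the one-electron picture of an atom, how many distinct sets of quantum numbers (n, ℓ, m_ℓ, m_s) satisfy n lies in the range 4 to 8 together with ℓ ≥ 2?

340

Count contributing orbitals for each principal shell:
n=4 → 12; n=5 → 21; n=6 → 32; n=7 → 45; n=8 → 60.
Orbitals: 12 + 21 + 32 + 45 + 60 = 170. Including both spin states (m_s = ±1/2) gives 2 × 170 = 340 states.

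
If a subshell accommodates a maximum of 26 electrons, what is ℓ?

ℓ = 6 (i)

2(2ℓ+1) = 26 ⇒ 2ℓ+1 = 13 ⇒ ℓ = 6.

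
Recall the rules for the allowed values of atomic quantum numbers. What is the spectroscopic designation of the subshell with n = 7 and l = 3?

l = 3 corresponds to the letter 'f', so the subshell is 7f.

7f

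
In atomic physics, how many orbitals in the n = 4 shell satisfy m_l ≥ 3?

1

The (l, m_l) pairs meeting m_l ≥ 3 give: l=3 → 1.
Total orbitals: 1.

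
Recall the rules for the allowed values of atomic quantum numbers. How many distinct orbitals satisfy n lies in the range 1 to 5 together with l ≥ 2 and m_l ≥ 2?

For each n in the range, tally the orbitals obeying l ≥ 2 and m_l ≥ 2:
n=3 → 1; n=4 → 3; n=5 → 6.
Total orbitals: 1 + 3 + 6 = 10.

10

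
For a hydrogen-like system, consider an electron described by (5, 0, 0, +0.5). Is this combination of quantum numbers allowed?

n = 5 is a positive integer. l = 0 satisfies 0 ≤ l ≤ n−1 = 4. ml = 0 lies in the range −l … +l (here 0). ms = +1/2 is one of ±1/2.
All four constraints are satisfied.

Valid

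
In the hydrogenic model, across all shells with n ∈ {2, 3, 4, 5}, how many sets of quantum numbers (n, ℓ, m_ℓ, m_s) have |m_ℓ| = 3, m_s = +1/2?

6

Count contributing orbitals for each principal shell:
n=4 → 2; n=5 → 4.
Orbitals: 2 + 4 = 6. With m_s fixed to +1/2 there is one state per orbital, so 6 states.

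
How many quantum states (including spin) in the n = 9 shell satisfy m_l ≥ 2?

The n = 9 shell has l = 0 through 8; check each.
Per l-value: l=2 → 1; l=3 → 2; l=4 → 3; l=5 → 4; l=6 → 5; l=7 → 6; l=8 → 7.
Orbitals: 1 + 2 + 3 + 4 + 5 + 6 + 7 = 28. Each orbital carries two spin states, so 28 × 2 = 56 states.

56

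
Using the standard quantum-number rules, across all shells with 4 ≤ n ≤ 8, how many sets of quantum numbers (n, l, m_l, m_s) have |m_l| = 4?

Work shell by shell — for each n, count the (l, m_l) pairs that satisfy |m_l| = 4:
n=5 → 2; n=6 → 4; n=7 → 6; n=8 → 8.
Orbitals: 2 + 4 + 6 + 8 = 20. Including both spin states (m_s = ±1/2) gives 2 × 20 = 40 states.

40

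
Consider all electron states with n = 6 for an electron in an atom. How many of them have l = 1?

6

The (l, m_l) pairs meeting l = 1 give: l=1 → 3.
Orbitals: 3. Each orbital carries two spin states, so 3 × 2 = 6 states.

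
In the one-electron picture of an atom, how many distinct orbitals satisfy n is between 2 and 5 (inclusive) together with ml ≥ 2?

Go shell by shell, enumerating (l, ml) with ml ≥ 2:
n=3 → 1; n=4 → 3; n=5 → 6.
Total orbitals: 1 + 3 + 6 = 10.

10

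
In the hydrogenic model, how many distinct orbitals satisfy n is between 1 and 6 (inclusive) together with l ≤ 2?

41

Per-shell orbital counts meeting the constraint:
n=1 → 1; n=2 → 4; n=3 → 9; n=4 → 9; n=5 → 9; n=6 → 9.
Total orbitals: 1 + 4 + 9 + 9 + 9 + 9 = 41.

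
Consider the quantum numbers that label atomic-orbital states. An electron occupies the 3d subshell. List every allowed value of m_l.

-2, -1, 0, 1, 2

The 3d subshell has l = 2, and m_l takes every integer from −l to +l. With l = 2 that gives the 5 values -2, -1, 0, 1, 2.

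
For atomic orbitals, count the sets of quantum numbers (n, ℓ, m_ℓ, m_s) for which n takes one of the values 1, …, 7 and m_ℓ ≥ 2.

Work shell by shell — for each n, count the (ℓ, m_ℓ) pairs that satisfy m_ℓ ≥ 2:
n=3 → 1; n=4 → 3; n=5 → 6; n=6 → 10; n=7 → 15.
Orbitals: 1 + 3 + 6 + 10 + 15 = 35. Including both spin states (m_s = ±1/2) gives 2 × 35 = 70 states.

70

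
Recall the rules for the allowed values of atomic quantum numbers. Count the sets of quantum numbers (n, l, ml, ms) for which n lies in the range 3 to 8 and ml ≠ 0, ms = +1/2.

166

Treat each shell separately and count matching orbitals:
n=3 → 6; n=4 → 12; n=5 → 20; n=6 → 30; n=7 → 42; n=8 → 56.
Orbitals: 6 + 12 + 20 + 30 + 42 + 56 = 166. With ms fixed to +1/2 there is one state per orbital, so 166 states.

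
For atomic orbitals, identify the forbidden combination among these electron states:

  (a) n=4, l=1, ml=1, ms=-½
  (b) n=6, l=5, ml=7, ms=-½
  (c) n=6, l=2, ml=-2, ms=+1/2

(b) has |ml| = 7 > l = 5, violating −l ≤ ml ≤ l.
The remaining sets (a), (c) satisfy all four rules.

(b)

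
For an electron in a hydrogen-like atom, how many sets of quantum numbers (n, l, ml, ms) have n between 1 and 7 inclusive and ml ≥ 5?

Count contributing orbitals for each principal shell:
n=6 → 1; n=7 → 3.
Orbitals: 1 + 3 = 4. Including both spin states (ms = ±1/2) gives 2 × 4 = 8 states.

8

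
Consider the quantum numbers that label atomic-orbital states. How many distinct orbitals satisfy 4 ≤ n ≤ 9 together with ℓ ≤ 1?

Go shell by shell, enumerating (ℓ, m_ℓ) with ℓ ≤ 1:
n=4 → 4; n=5 → 4; n=6 → 4; n=7 → 4; n=8 → 4; n=9 → 4.
Total orbitals: 4 + 4 + 4 + 4 + 4 + 4 = 24.

24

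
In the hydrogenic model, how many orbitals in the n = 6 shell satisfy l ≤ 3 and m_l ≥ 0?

For n = 6, l ranges over 0 … 5.
Contributions: l=0 → 1; l=1 → 2; l=2 → 3; l=3 → 4.
Total orbitals: 1 + 2 + 3 + 4 = 10.

10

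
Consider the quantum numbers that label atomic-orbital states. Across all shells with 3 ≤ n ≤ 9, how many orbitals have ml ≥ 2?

84

Go shell by shell, enumerating (l, ml) with ml ≥ 2:
n=3 → 1; n=4 → 3; n=5 → 6; n=6 → 10; n=7 → 15; n=8 → 21; n=9 → 28.
Total orbitals: 1 + 3 + 6 + 10 + 15 + 21 + 28 = 84.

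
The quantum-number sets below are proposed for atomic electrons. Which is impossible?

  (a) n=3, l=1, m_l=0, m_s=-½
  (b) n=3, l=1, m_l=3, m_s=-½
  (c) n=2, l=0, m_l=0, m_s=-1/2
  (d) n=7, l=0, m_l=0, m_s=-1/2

(b) has |m_l| = 3 > l = 1, violating −l ≤ m_l ≤ l.
The remaining sets (a), (c), (d) satisfy all four rules.

(b)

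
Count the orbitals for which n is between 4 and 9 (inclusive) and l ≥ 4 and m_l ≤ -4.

35

Treat each shell separately and count matching orbitals:
n=5 → 1; n=6 → 3; n=7 → 6; n=8 → 10; n=9 → 15.
Total orbitals: 1 + 3 + 6 + 10 + 15 = 35.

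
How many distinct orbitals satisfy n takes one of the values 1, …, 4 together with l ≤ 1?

13

Work shell by shell — for each n, count the (l, m_l) pairs that satisfy l ≤ 1:
n=1 → 1; n=2 → 4; n=3 → 4; n=4 → 4.
Total orbitals: 1 + 4 + 4 + 4 = 13.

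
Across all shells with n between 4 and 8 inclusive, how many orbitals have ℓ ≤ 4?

116

Work shell by shell — for each n, count the (ℓ, m_ℓ) pairs that satisfy ℓ ≤ 4:
n=4 → 16; n=5 → 25; n=6 → 25; n=7 → 25; n=8 → 25.
Total orbitals: 16 + 25 + 25 + 25 + 25 = 116.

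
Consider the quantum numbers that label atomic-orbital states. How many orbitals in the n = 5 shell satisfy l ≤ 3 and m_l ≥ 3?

1

With n = 5 the allowed l are 0, 1, …, 4.
The (l, m_l) pairs meeting l ≤ 3 and m_l ≥ 3 give: l=3 → 1.
Total orbitals: 1.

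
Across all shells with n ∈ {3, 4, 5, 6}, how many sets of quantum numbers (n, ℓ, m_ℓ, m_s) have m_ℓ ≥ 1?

Treat each shell separately and count matching orbitals:
n=3 → 3; n=4 → 6; n=5 → 10; n=6 → 15.
Orbitals: 3 + 6 + 10 + 15 = 34. Including both spin states (m_s = ±1/2) gives 2 × 34 = 68 states.

68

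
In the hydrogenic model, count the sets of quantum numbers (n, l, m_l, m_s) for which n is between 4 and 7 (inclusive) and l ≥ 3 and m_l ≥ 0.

100

Treat each shell separately and count matching orbitals:
n=4 → 4; n=5 → 9; n=6 → 15; n=7 → 22.
Orbitals: 4 + 9 + 15 + 22 = 50. Including both spin states (m_s = ±1/2) gives 2 × 50 = 100 states.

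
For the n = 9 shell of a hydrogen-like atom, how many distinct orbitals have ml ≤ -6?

The (l, ml) pairs meeting ml ≤ -6 give: l=6 → 1; l=7 → 2; l=8 → 3.
Total orbitals: 1 + 2 + 3 = 6.

6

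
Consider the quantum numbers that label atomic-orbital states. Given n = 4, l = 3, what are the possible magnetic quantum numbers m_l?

m_l takes every integer from −l to +l. With l = 3 that gives the 7 values -3, -2, -1, 0, 1, 2, 3.

-3, -2, -1, 0, 1, 2, 3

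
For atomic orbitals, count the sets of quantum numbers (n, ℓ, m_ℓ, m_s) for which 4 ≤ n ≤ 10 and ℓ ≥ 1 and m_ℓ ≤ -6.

Treat each shell separately and count matching orbitals:
n=7 → 1; n=8 → 3; n=9 → 6; n=10 → 10.
Orbitals: 1 + 3 + 6 + 10 = 20. Including both spin states (m_s = ±1/2) gives 2 × 20 = 40 states.

40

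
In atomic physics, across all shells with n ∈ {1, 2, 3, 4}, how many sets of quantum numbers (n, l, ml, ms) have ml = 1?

Go shell by shell, enumerating (l, ml) with ml = 1:
n=2 → 1; n=3 → 2; n=4 → 3.
Orbitals: 1 + 2 + 3 = 6. Including both spin states (ms = ±1/2) gives 2 × 6 = 12 states.

12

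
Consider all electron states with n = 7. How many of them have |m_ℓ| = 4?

12

Go through ℓ = 0, …, 6 (the values permitted for n = 7).
Orbitals with |m_ℓ| = 4, by ℓ: ℓ=4 → 2; ℓ=5 → 2; ℓ=6 → 2.
Orbitals: 2 + 2 + 2 = 6. Each orbital carries two spin states, so 6 × 2 = 12 states.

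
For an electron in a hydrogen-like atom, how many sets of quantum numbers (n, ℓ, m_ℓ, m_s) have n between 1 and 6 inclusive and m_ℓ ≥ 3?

Per-shell orbital counts meeting the constraint:
n=4 → 1; n=5 → 3; n=6 → 6.
Orbitals: 1 + 3 + 6 = 10. Including both spin states (m_s = ±1/2) gives 2 × 10 = 20 states.

20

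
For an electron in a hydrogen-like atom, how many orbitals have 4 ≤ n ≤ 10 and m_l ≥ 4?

56

Go shell by shell, enumerating (l, m_l) with m_l ≥ 4:
n=5 → 1; n=6 → 3; n=7 → 6; n=8 → 10; n=9 → 15; n=10 → 21.
Total orbitals: 1 + 3 + 6 + 10 + 15 + 21 = 56.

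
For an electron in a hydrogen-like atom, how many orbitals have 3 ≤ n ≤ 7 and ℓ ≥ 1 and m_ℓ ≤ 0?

75

For each n in the range, tally the orbitals obeying ℓ ≥ 1 and m_ℓ ≤ 0:
n=3 → 5; n=4 → 9; n=5 → 14; n=6 → 20; n=7 → 27.
Total orbitals: 5 + 9 + 14 + 20 + 27 = 75.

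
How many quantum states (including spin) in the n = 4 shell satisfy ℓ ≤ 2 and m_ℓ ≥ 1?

For n = 4, ℓ ranges over 0 … 3.
Per ℓ-value: ℓ=1 → 1; ℓ=2 → 2.
Orbitals: 1 + 2 = 3. Each orbital carries two spin states, so 3 × 2 = 6 states.

6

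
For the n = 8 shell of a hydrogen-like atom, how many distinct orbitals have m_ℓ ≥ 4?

10

Go through ℓ = 0, …, 7 (the values permitted for n = 8).
The (ℓ, m_ℓ) pairs meeting m_ℓ ≥ 4 give: ℓ=4 → 1; ℓ=5 → 2; ℓ=6 → 3; ℓ=7 → 4.
Total orbitals: 1 + 2 + 3 + 4 = 10.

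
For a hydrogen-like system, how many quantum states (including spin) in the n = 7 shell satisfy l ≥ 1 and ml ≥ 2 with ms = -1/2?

With n = 7 the allowed l are 0, 1, …, 6.
Per l-value: l=2 → 1; l=3 → 2; l=4 → 3; l=5 → 4; l=6 → 5.
Orbitals: 1 + 2 + 3 + 4 + 5 = 15. With ms fixed to a single value there is one state per orbital, giving 15 states.

15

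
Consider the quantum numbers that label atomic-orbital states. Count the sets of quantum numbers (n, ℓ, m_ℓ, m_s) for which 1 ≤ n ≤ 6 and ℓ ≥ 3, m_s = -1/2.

Count contributing orbitals for each principal shell:
n=4 → 7; n=5 → 16; n=6 → 27.
Orbitals: 7 + 16 + 27 = 50. With m_s fixed to -1/2 there is one state per orbital, so 50 states.

50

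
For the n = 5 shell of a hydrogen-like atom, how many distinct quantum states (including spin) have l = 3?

With n = 5 the allowed l are 0, 1, …, 4.
Orbitals with l = 3, by l: l=3 → 7.
Orbitals: 7. Each orbital carries two spin states, so 7 × 2 = 14 states.

14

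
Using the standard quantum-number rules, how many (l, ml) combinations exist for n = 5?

25

The n = 5 shell contains n² = 5² = 25 orbitals.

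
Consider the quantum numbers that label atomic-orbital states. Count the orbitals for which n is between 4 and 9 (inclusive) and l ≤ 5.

Go shell by shell, enumerating (l, ml) with l ≤ 5:
n=4 → 16; n=5 → 25; n=6 → 36; n=7 → 36; n=8 → 36; n=9 → 36.
Total orbitals: 16 + 25 + 36 + 36 + 36 + 36 = 185.

185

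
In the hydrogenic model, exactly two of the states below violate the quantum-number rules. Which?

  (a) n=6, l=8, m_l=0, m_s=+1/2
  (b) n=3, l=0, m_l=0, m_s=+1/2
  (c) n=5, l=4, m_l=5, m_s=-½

(a) has l = 8 ≥ n = 6, violating 0 ≤ l ≤ n−1.
(c) has |m_l| = 5 > l = 4, violating −l ≤ m_l ≤ l.
The remaining set (b) satisfies all four rules.

(a) and (c)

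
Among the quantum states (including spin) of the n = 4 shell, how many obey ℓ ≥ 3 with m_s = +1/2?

7

Go through ℓ = 0, …, 3 (the values permitted for n = 4).
Per ℓ-value: ℓ=3 → 7.
Orbitals: 7. With m_s fixed to a single value there is one state per orbital, giving 7 states.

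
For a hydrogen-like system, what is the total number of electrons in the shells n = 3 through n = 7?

Shell n has n² orbitals: 3²=9 + 4²=16 + 5²=25 + 6²=36 + 7²=49 = 135 orbitals.
Two spin states per orbital: 2 × 135 = 270 electrons.

270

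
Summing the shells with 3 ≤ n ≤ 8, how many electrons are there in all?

398

Shell n has n² orbitals: 3²=9 + 4²=16 + 5²=25 + 6²=36 + 7²=49 + 8²=64 = 199 orbitals.
Two spin states per orbital: 2 × 199 = 398 electrons.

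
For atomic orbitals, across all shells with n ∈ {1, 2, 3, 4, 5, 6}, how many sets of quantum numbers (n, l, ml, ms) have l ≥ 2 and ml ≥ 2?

40

Per-shell orbital counts meeting the constraint:
n=3 → 1; n=4 → 3; n=5 → 6; n=6 → 10.
Orbitals: 1 + 3 + 6 + 10 = 20. Including both spin states (ms = ±1/2) gives 2 × 20 = 40 states.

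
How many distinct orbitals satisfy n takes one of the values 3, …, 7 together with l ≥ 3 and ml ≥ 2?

30

Treat each shell separately and count matching orbitals:
n=4 → 2; n=5 → 5; n=6 → 9; n=7 → 14.
Total orbitals: 2 + 5 + 9 + 14 = 30.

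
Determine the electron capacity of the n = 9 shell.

162

A shell holds 2n² electrons: 2 × 9² = 2 × 81 = 162.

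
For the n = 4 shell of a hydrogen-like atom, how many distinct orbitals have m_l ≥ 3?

With n = 4 the allowed l are 0, 1, …, 3.
Per l-value: l=3 → 1.
Total orbitals: 1.

1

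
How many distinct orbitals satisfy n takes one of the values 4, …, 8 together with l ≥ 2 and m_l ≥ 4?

20

Go shell by shell, enumerating (l, m_l) with l ≥ 2 and m_l ≥ 4:
n=5 → 1; n=6 → 3; n=7 → 6; n=8 → 10.
Total orbitals: 1 + 3 + 6 + 10 = 20.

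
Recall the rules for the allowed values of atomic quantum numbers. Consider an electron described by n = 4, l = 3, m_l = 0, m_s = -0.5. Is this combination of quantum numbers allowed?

n = 4 is a positive integer. l = 3 satisfies 0 ≤ l ≤ n−1 = 3. m_l = 0 lies in the range −l … +l (here −3 … 3). m_s = -1/2 is one of ±1/2.
All four constraints are satisfied.

Valid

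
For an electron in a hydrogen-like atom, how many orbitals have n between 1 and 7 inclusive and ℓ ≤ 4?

Count contributing orbitals for each principal shell:
n=1 → 1; n=2 → 4; n=3 → 9; n=4 → 16; n=5 → 25; n=6 → 25; n=7 → 25.
Total orbitals: 1 + 4 + 9 + 16 + 25 + 25 + 25 = 105.

105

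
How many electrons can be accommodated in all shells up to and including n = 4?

Total orbitals = 1² + 2² + 3² + 4² = 30. Doubling for spin gives 60 electrons.

60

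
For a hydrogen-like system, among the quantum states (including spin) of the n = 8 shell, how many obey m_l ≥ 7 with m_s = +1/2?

1

The (l, m_l) pairs meeting m_l ≥ 7 give: l=7 → 1.
Orbitals: 1. With m_s fixed to a single value there is one state per orbital, giving 1 state.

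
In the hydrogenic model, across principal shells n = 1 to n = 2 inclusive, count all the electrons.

Shell n has n² orbitals: 1²=1 + 2²=4 = 5 orbitals.
Two spin states per orbital: 2 × 5 = 10 electrons.

10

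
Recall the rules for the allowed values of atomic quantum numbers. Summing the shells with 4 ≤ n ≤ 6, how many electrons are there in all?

154

Shell n has n² orbitals: 4²=16 + 5²=25 + 6²=36 = 77 orbitals.
Two spin states per orbital: 2 × 77 = 154 electrons.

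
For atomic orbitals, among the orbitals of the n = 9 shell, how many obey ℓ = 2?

Per ℓ-value: ℓ=2 → 5.
Total orbitals: 5.

5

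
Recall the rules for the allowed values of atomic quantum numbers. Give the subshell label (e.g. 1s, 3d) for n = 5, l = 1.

l = 1 corresponds to the letter 'p', so the subshell is 5p.

5p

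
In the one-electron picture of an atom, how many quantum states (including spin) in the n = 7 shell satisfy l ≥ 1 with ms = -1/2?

For n = 7, l ranges over 0 … 6.
Per l-value: l=1 → 3; l=2 → 5; l=3 → 7; l=4 → 9; l=5 → 11; l=6 → 13.
Orbitals: 3 + 5 + 7 + 9 + 11 + 13 = 48. With ms fixed to a single value there is one state per orbital, giving 48 states.

48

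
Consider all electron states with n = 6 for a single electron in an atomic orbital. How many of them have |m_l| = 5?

4

For n = 6, l ranges over 0 … 5.
The (l, m_l) pairs meeting |m_l| = 5 give: l=5 → 2.
Orbitals: 2. Each orbital carries two spin states, so 2 × 2 = 4 states.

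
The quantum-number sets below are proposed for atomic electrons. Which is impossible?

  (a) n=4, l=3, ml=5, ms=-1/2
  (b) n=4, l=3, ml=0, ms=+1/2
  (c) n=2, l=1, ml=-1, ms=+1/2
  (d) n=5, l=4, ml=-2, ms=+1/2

(a)

(a) has |ml| = 5 > l = 3, violating −l ≤ ml ≤ l.
The remaining sets (b), (c), (d) satisfy all four rules.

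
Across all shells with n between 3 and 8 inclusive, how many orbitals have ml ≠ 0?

166

Go shell by shell, enumerating (l, ml) with ml ≠ 0:
n=3 → 6; n=4 → 12; n=5 → 20; n=6 → 30; n=7 → 42; n=8 → 56.
Total orbitals: 6 + 12 + 20 + 30 + 42 + 56 = 166.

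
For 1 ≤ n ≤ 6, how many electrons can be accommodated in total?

Total orbitals = 1² + 2² + 3² + 4² + 5² + 6² = 91. Doubling for spin gives 182 electrons.

182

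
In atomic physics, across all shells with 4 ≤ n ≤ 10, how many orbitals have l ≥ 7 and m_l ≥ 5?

Per-shell orbital counts meeting the constraint:
n=8 → 3; n=9 → 7; n=10 → 12.
Total orbitals: 3 + 7 + 12 = 22.

22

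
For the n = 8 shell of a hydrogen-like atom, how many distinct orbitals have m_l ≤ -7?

Contributions: l=7 → 1.
Total orbitals: 1.

1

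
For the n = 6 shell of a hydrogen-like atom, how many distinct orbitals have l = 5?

Go through l = 0, …, 5 (the values permitted for n = 6).
The (l, m_l) pairs meeting l = 5 give: l=5 → 11.
Total orbitals: 11.

11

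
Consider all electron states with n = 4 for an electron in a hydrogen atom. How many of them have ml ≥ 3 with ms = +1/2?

With n = 4 the allowed l are 0, 1, …, 3.
Contributions: l=3 → 1.
Orbitals: 1. With ms fixed to a single value there is one state per orbital, giving 1 state.

1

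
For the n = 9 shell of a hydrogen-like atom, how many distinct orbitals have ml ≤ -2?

Go through l = 0, …, 8 (the values permitted for n = 9).
Orbitals with ml ≤ -2, by l: l=2 → 1; l=3 → 2; l=4 → 3; l=5 → 4; l=6 → 5; l=7 → 6; l=8 → 7.
Total orbitals: 1 + 2 + 3 + 4 + 5 + 6 + 7 = 28.

28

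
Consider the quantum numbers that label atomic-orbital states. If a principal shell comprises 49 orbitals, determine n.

n² = 49 ⇒ n = 7.

n = 7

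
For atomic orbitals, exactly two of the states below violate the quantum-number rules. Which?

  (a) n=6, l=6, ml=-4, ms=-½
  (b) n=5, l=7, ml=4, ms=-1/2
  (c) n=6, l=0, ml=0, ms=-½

(a) has l = 6 ≥ n = 6, violating 0 ≤ l ≤ n−1.
(b) has l = 7 ≥ n = 5, violating 0 ≤ l ≤ n−1.
The remaining set (c) satisfies all four rules.

(a) and (b)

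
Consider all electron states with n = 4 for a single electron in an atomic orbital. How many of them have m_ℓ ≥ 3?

2

For n = 4, ℓ ranges over 0 … 3.
The (ℓ, m_ℓ) pairs meeting m_ℓ ≥ 3 give: ℓ=3 → 1.
Orbitals: 1. Each orbital carries two spin states, so 1 × 2 = 2 states.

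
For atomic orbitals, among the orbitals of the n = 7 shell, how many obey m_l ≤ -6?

For n = 7, l ranges over 0 … 6.
The (l, m_l) pairs meeting m_l ≤ -6 give: l=6 → 1.
Total orbitals: 1.

1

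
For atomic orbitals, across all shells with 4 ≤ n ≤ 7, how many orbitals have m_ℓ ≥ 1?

52

Go shell by shell, enumerating (ℓ, m_ℓ) with m_ℓ ≥ 1:
n=4 → 6; n=5 → 10; n=6 → 15; n=7 → 21.
Total orbitals: 6 + 10 + 15 + 21 = 52.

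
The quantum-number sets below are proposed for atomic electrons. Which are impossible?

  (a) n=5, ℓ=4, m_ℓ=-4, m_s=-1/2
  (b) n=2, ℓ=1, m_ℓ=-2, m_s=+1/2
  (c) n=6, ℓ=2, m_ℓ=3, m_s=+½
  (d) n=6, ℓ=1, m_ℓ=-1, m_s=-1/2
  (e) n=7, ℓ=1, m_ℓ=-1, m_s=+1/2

(b) and (c)

(b) has |m_ℓ| = 2 > ℓ = 1, violating −ℓ ≤ m_ℓ ≤ ℓ.
(c) has |m_ℓ| = 3 > ℓ = 2, violating −ℓ ≤ m_ℓ ≤ ℓ.
The remaining sets (a), (d), (e) satisfy all four rules.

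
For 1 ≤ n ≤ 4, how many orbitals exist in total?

30

Total orbitals = 1² + 2² + 3² + 4² = 30.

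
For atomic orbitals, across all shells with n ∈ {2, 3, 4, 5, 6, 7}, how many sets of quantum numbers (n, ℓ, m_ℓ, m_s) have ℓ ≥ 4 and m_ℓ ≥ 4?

Go shell by shell, enumerating (ℓ, m_ℓ) with ℓ ≥ 4 and m_ℓ ≥ 4:
n=5 → 1; n=6 → 3; n=7 → 6.
Orbitals: 1 + 3 + 6 = 10. Including both spin states (m_s = ±1/2) gives 2 × 10 = 20 states.

20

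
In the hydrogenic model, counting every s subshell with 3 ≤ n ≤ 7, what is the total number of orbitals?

An s subshell (ℓ = 0) exists for every n ≥ 1, so shells n = 3, 4, 5, 6, 7 each contribute one — 5 subshells.
Since each s subshell has 2·0+1 = 1 orbital, the total is 5 × 1 = 5.

5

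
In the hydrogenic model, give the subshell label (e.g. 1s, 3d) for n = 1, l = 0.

l = 0 corresponds to the letter 's', so the subshell is 1s.

1s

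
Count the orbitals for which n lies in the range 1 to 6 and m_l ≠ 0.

For each n in the range, tally the orbitals obeying m_l ≠ 0:
n=2 → 2; n=3 → 6; n=4 → 12; n=5 → 20; n=6 → 30.
Total orbitals: 2 + 6 + 12 + 20 + 30 = 70.

70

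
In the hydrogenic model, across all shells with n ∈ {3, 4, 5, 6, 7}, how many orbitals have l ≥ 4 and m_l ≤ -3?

Work shell by shell — for each n, count the (l, m_l) pairs that satisfy l ≥ 4 and m_l ≤ -3:
n=5 → 2; n=6 → 5; n=7 → 9.
Total orbitals: 2 + 5 + 9 = 16.

16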